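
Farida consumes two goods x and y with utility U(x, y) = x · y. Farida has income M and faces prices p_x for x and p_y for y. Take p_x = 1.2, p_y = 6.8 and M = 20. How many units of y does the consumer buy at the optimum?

y* = 1.4706

Demand: x*(p_x,p_y,M) = 0.5·M/p_x and y* = 0.5·M/p_y.
At p_x=1.2, p_y=6.8, M=20: y* = 0.5·20/6.8 = 1.4706.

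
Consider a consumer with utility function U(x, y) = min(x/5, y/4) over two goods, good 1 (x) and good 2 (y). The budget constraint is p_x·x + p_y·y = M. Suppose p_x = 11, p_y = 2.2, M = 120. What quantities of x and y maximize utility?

x* = 9.4044, y* = 7.5235

Leontief preferences: the optimum is at the kink where x/5 = y/4, i.e. y = (4/5)·x.
Budget: p_x·x + p_y·(4/5)·x = M, so (5·p_x + 4·p_y)·x = 5·M.
Demand: x*(p_x,p_y,M) = 5·M/(5·p_x + 4·p_y), y* = 4·M/(5·p_x + 4·p_y).
Here 5·11 + 4·2.2 = 63.8, giving x* = 9.4044 and y* = 7.5235.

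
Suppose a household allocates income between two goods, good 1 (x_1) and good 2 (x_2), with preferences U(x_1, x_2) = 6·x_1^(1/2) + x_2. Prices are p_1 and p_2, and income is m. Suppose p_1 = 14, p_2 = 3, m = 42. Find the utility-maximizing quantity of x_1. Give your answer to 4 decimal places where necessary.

x_1* = 0.4133

Set MRS = p_1/p_2: 3·x_1^(−1/2) = p_1/p_2.
Thus x_1* = (3·p_2/p_1)² — independent of m — with the rest of income spent on x_2.
Plugging in: x_1* = (3·3/14)² = 0.4133.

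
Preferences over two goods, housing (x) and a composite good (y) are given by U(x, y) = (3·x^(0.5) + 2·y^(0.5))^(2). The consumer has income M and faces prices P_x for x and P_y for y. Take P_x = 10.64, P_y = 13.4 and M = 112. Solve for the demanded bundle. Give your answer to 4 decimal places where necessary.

MU_x ∝ 3·x^(-0.5), MU_y ∝ 2·y^(-0.5), so MRS = (3/2)·(y/x)^(0.5) = P_x/P_y.
Hence y/x = ((2/3)·P_x/P_y)^(1/(0.5)), i.e. raised to the 2 power.
Substitute y = (y/x)·x into the budget: x* = M/(P_x + P_y·(y/x)).
Numerically y/x = 0.280215, so x* = 112/(10.64 + 13.4·0.280215) = 7.7805 and y* = 0.280215·7.7805 = 2.1802.

x* = 7.7805, y* = 2.1802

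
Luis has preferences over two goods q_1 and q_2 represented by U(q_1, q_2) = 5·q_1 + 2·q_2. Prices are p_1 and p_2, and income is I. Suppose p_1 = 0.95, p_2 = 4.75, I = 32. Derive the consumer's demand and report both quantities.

q_1* = 33.6842, q_2* = 0

Numerically: q_1* = 33.6842, q_2* = 0.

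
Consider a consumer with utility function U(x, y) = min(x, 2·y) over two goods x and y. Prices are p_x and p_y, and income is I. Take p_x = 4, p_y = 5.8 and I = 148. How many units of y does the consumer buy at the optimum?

y* = 10.7246

With perfect complements, no substitution: consume in ratio x:y = 2:1.
Budget: p_x·x + p_y·(1/2)·x = I, so (2·p_x + p_y)·x = 2·I.
Demand: x*(p_x,p_y,I) = 2·I/(2·p_x + p_y), y* = I/(2·p_x + p_y).
Here 2·4 + 5.8 = 13.8, giving y* = 10.7246.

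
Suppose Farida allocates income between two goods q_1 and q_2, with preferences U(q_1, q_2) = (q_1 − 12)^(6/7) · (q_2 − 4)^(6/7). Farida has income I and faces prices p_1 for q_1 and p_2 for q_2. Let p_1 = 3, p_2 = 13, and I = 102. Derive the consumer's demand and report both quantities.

Discretionary income = 102 − 12·3 − 4·13 = 14; q_1* = 12 + 0.5·14/3 = 14.3333; q_2* = 4 + 0.5·14/13 = 4.5385.

q_1* = 14.3333, q_2* = 4.5385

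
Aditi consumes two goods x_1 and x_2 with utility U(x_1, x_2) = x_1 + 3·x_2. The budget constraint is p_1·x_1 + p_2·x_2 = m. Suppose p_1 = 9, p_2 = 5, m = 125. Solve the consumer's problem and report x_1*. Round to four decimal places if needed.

Perfect substitutes: compare marginal utility per dollar. 1/p_1 vs 3/p_2 → 0.1111 vs 0.6.
x_2 gives more utility per dollar, so spend all income on x_2: x_2* = m/p_2, x_1* = 0.
Numerically: x_1* = 0, x_2* = 25.

x_1* = 0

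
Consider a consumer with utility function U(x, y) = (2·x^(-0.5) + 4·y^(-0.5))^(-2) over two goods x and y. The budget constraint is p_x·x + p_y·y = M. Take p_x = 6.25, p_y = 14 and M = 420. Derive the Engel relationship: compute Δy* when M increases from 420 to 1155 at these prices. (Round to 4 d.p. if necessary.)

Δy* = 35.4379

MU_x ∝ 2·x^(-1.5), MU_y ∝ 4·y^(-1.5), so MRS = (1/2)·(y/x)^(1.5) = p_x/p_y.
Hence y/x = (2·p_x/p_y)^(1/(1.5)), i.e. raised to the 2/3 power.
Substitute y = (y/x)·x into the budget: x* = M/(p_x + p_y·(y/x)).
Numerically y/x = 0.927231, so x* = 420/(6.25 + 14·0.927231) = 21.8395 and y* = 0.927231·21.8395 = 20.2502.
At M' = 1155: y* = 55.6881. Change: 55.6881 − 20.2502 = 35.4379.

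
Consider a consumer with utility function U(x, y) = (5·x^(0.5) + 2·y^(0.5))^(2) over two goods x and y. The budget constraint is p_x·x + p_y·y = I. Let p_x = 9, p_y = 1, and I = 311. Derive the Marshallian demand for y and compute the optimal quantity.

MRS = MU_x/MU_y = (5/2)·(y/x)^(0.5). Set equal to p_x/p_y.
Solve for the ratio: y/x = [(2/5)·p_x/p_y]^(2).
With the ratio pinned down, the budget gives x* = I/(p_x + p_y·(y/x)) and y* = (y/x)·x*.
Numerically y/x = 12.96, so x* = 311/(9 + 1·12.96) = 14.1621 and y* = 12.96·14.1621 = 183.541.

y* = 183.541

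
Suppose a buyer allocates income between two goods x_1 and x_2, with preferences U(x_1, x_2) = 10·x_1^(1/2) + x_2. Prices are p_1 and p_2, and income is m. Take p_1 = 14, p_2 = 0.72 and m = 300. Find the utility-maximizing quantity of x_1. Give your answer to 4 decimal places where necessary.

x_1* = 0.0661

Thus x_1* = (5·p_2/p_1)² — independent of m — with the rest of income spent on x_2.
Plugging in: x_1* = (5·0.72/14)² = 0.0661.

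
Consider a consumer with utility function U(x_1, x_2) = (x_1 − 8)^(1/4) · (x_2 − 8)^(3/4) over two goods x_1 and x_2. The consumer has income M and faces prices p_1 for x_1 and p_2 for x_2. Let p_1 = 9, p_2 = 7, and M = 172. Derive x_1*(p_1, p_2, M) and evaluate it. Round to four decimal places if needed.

x_1* = 9.2222

Let x_1' = x_1−8, x_2' = x_2−8. MRS = (1/3)·x_2'/x_1' = p_1/p_2.
Substituting into the budget: x_1* = 8 + 0.25·(M − 8·p_1 − 8·p_2)/p_1, and x_2* = 8 + 0.75·(…)/p_2.
Discretionary income = 172 − 8·9 − 8·7 = 44; x_1* = 8 + 0.25·44/9 = 9.2222.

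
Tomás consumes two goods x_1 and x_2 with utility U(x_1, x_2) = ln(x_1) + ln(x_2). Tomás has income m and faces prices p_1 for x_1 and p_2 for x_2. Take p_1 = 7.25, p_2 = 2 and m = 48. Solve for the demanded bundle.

x_1* = 3.3103, x_2* = 12

Demand: x_1*(p_1,p_2,m) = 0.5·m/p_1 and x_2* = 0.5·m/p_2.
At p_1=7.25, p_2=2, m=48: x_1* = 0.5·48/7.25 = 3.3103, x_2* = 12.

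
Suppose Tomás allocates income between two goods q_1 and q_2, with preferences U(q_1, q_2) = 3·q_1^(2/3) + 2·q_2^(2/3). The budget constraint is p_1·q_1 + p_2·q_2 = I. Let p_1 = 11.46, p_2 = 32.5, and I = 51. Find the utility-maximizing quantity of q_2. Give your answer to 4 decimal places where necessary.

From the CES first-order condition, (3/2)·(q_2/q_1)^(1/3) = p_1/p_2.
Hence q_2/q_1 = ((2/3)·p_1/p_2)^(1/(1/3)), i.e. raised to the 3 power.
With the ratio pinned down, the budget gives q_1* = I/(p_1 + p_2·(q_2/q_1)) and q_2* = (q_2/q_1)·q_1*.
Numerically q_2/q_1 = 0.012991, so q_1* = 51/(11.46 + 32.5·0.012991) = 4.2921 and q_2* = 0.012991·4.2921 = 0.0558.

q_2* = 0.0558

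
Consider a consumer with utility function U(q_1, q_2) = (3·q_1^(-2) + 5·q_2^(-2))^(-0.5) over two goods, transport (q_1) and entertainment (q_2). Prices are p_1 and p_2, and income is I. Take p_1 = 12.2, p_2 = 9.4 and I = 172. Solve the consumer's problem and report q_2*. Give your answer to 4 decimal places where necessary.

q_2* = 9.1327

From the CES first-order condition, (3/5)·(q_2/q_1)^(3) = p_1/p_2.
Hence q_2/q_1 = ((5/3)·p_1/p_2)^(1/(3)), i.e. raised to the 1/3 power.
Substitute q_2 = (q_2/q_1)·q_1 into the budget: q_1* = I/(p_1 + p_2·(q_2/q_1)).
Numerically q_2/q_1 = 1.293283, so q_1* = 172/(12.2 + 9.4·1.293283) = 7.0617 and q_2* = 1.293283·7.0617 = 9.1327.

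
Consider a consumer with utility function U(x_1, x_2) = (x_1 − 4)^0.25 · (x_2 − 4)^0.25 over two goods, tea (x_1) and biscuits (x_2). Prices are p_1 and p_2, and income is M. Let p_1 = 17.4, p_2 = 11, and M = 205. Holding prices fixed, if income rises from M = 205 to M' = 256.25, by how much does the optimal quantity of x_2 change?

Δx_2* = 2.3295

Let x_1' = x_1−4, x_2' = x_2−4. MRS = x_2'/x_1' = p_1/p_2.
Substituting into the budget: x_1* = 4 + 0.5·(M − 4·p_1 − 4·p_2)/p_1, and x_2* = 4 + 0.5·(…)/p_2.
Discretionary income = 205 − 4·17.4 − 4·11 = 91.4; x_2* = 4 + 0.5·91.4/11 = 8.1545.
At M' = 256.25: x_2* = 10.4841. Change: 10.4841 − 8.1545 = 2.3295.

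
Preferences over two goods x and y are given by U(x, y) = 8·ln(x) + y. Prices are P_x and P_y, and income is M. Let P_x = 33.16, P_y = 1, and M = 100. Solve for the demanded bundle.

Set MRS = P_x/P_y: (8/x)/1 = P_x/P_y.
So x*(P_x,P_y) = 8·P_y/P_x, independent of income; and y* = (M − 8·P_y)/P_y.
At the given prices: x* = 8·1/33.16 = 0.2413, and y* = 92.

x* = 0.2413, y* = 92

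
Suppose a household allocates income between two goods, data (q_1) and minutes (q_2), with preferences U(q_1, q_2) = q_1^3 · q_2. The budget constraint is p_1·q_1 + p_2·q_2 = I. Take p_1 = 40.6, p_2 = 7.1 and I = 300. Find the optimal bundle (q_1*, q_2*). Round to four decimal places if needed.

Demand: q_1*(p_1,p_2,I) = 0.75·I/p_1 and q_2* = 0.25·I/p_2.
At p_1=40.6, p_2=7.1, I=300: q_1* = 0.75·300/40.6 = 5.5419, q_2* = 10.5634.

q_1* = 5.5419, q_2* = 10.5634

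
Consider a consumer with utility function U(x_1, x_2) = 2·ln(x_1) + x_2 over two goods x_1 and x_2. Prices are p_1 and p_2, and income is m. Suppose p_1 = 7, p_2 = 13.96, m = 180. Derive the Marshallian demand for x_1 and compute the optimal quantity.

Set MRS = p_1/p_2: (2/x_1)/1 = p_1/p_2.
So x_1*(p_1,p_2) = 2·p_2/p_1, independent of income; and x_2* = (m − 2·p_2)/p_2.
At the given prices: x_1* = 2·13.96/7 = 3.9886.

x_1* = 3.9886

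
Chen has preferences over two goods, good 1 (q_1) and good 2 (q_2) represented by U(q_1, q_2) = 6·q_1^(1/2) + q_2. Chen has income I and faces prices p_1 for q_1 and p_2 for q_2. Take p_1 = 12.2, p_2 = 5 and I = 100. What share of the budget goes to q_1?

share on q_1 = 0.1844

Set MRS = p_1/p_2: 3·q_1^(−1/2) = p_1/p_2.
Thus q_1* = (3·p_2/p_1)² — independent of I — with the rest of income spent on q_2.
Plugging in: q_1* = (3·5/12.2)² = 1.5117, q_2* = 16.3115.
Expenditure on q_1: 12.2·1.5117 = 18.4426; share = 0.1844.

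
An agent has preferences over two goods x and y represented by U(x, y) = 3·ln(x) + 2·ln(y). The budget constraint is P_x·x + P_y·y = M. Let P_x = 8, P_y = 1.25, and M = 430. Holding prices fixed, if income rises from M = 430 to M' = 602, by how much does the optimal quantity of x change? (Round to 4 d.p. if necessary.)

Δx* = 12.9

Tangency: MRS = (3/2)·y/x = P_x/P_y.
Rearranging, P_y·y = (2/3)·P_x·x. Substituting into the budget gives P_x·x·(1 + (2/3)) = M.
Demand: x*(P_x,P_y,M) = 0.6·M/P_x and y* = 0.4·M/P_y.
At P_x=8, P_y=1.25, M=430: x* = 0.6·430/8 = 32.25.
At M' = 602: x* = 45.15. Change: 45.15 − 32.25 = 12.9.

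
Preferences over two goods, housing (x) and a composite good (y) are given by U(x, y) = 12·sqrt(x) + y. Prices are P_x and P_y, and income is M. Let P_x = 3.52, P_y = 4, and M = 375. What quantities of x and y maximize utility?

Utility is quasi-linear in y; the FOC for x is 6/√x = P_x/P_y.
Solve: √x = 6·P_y/P_x, so x*(P_x,P_y) = (6·P_y/P_x)², and y* = (M − P_x·x*)/P_y.
Plugging in: x* = (6·4/3.52)² = 46.4876, y* = 52.8409.

x* = 46.4876, y* = 52.8409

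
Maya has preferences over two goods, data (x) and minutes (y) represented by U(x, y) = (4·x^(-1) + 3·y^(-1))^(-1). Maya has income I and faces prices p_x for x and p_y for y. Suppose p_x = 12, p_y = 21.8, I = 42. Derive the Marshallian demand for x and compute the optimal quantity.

From the CES first-order condition, (4/3)·(y/x)^(2) = p_x/p_y.
Solve for the ratio: y/x = [(3/4)·p_x/p_y]^(0.5).
Substitute y = (y/x)·x into the budget: x* = I/(p_x + p_y·(y/x)).
Numerically y/x = 0.642529, so x* = 42/(12 + 21.8·0.642529) = 1.6149.

x* = 1.6149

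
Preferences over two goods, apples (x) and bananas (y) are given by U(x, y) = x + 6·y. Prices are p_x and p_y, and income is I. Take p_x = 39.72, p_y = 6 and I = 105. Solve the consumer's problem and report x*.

y gives more utility per dollar, so spend all income on y: y* = I/p_y, x* = 0.
Numerically: x* = 0, y* = 17.5.

x* = 0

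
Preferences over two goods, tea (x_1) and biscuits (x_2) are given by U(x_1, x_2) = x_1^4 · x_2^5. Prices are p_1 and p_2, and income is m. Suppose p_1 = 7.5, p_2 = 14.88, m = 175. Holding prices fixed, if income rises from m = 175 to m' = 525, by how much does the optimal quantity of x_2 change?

The MRS is (4/5)·x_2/x_1. Set MRS = p_1/p_2.
Rearranging, p_2·x_2 = (5/4)·p_1·x_1. Substituting into the budget gives p_1·x_1·(1 + (5/4)) = m.
Demand: x_1*(p_1,p_2,m) = 4/9·m/p_1 and x_2* = 5/9·m/p_2.
At p_1=7.5, p_2=14.88, m=175: x_2* = 5/9·175/14.88 = 6.5338.
At m' = 525: x_2* = 19.6013. Change: 19.6013 − 6.5338 = 13.0675.

Δx_2* = 13.0675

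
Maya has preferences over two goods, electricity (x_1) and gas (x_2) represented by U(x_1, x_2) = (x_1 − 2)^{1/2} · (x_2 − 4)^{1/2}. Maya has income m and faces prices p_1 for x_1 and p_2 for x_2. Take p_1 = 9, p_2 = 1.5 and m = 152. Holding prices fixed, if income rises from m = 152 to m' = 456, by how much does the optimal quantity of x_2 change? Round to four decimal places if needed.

After buying the subsistence bundle (2, 4), a share 0.5 of the remaining income goes to x_1: x_1* = 2 + 0.5·(m − 2p_1 − 4p_2)/p_1.
Discretionary income = 152 − 2·9 − 4·1.5 = 128; x_2* = 4 + 0.5·128/1.5 = 46.6667.
At m' = 456: x_2* = 148. Change: 148 − 46.6667 = 101.3333.

Δx_2* = 101.3333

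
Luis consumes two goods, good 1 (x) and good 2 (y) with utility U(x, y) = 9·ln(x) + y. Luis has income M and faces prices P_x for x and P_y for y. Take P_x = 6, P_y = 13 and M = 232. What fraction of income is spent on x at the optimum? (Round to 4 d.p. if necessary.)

So x*(P_x,P_y) = 9·P_y/P_x, independent of income; and y* = (M − 9·P_y)/P_y.
At the given prices: x* = 9·13/6 = 19.5, and y* = 8.8462.
Expenditure on x: 6·19.5 = 117; share = 0.5043.

share on x = 0.5043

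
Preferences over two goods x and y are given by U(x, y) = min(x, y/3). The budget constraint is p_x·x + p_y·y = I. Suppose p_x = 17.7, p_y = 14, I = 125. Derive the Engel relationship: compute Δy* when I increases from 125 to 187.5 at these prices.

With perfect complements, no substitution: consume in ratio x:y = 1:3.
Budget: p_x·x + p_y·3·x = I, so (p_x + 3·p_y)·x = I.
Demand: x*(p_x,p_y,I) = I/(p_x + 3·p_y), y* = 3·I/(p_x + 3·p_y).
Here 17.7 + 3·14 = 59.7, giving y* = 6.2814.
At I' = 187.5: y* = 9.4221. Change: 9.4221 − 6.2814 = 3.1407.

Δy* = 3.1407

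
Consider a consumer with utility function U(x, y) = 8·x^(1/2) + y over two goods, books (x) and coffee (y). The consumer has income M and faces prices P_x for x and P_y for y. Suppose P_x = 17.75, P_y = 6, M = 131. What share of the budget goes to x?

MU_x = 4/√x, MU_y = 1. Tangency: 4/√x = P_x/P_y.
Solve: √x = 4·P_y/P_x, so x*(P_x,P_y) = (4·P_y/P_x)², and y* = (M − P_x·x*)/P_y.
Plugging in: x* = (4·6/17.75)² = 1.8282, y* = 16.4249.
Expenditure on x: 17.75·1.8282 = 32.4507; share = 0.2477.

share on x = 0.2477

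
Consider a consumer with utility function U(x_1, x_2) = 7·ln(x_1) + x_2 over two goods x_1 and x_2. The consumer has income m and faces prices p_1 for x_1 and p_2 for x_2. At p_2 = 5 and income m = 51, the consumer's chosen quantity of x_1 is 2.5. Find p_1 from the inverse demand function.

MU_x_1 = 7/x_1, MU_x_2 = 1. Tangency: 7/x_1 = p_1/p_2.
So x_1*(p_1,p_2) = 7·p_2/p_1, independent of income; and x_2* = (m − 7·p_2)/p_2.
Set x_1* = 2.5 in the demand function and solve for p_1: p_1 = 14.

p_1 = 14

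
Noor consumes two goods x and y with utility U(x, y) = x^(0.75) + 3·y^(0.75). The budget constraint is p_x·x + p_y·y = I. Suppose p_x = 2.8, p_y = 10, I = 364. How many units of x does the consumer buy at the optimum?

x* = 46.7944

MRS = MU_x/MU_y = (1/3)·(y/x)^(0.25). Set equal to p_x/p_y.
Hence y/x = (3·p_x/p_y)^(1/(0.25)), i.e. raised to the 4 power.
With the ratio pinned down, the budget gives x* = I/(p_x + p_y·(y/x)) and y* = (y/x)·x*.
Numerically y/x = 0.497871, so x* = 364/(2.8 + 10·0.497871) = 46.7944.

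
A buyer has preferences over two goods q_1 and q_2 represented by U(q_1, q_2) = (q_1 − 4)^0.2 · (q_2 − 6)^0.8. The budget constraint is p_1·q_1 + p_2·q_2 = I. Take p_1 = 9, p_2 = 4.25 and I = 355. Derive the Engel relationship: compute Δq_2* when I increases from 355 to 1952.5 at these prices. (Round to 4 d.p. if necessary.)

Substituting into the budget: q_1* = 4 + 0.2·(I − 4·p_1 − 6·p_2)/p_1, and q_2* = 6 + 0.8·(…)/p_2.
Discretionary income = 355 − 4·9 − 6·4.25 = 293.5; q_2* = 6 + 0.8·293.5/4.25 = 61.2471.
At I' = 1952.5: q_2* = 361.9529. Change: 361.9529 − 61.2471 = 300.7059.

Δq_2* = 300.7059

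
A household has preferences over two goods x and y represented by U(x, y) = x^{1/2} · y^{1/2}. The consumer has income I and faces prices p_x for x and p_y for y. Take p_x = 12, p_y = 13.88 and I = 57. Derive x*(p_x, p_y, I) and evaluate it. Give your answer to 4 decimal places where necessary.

x* = 2.375

The MRS is y/x. Set MRS = p_x/p_y.
Rearranging, p_y·y = p_x·x. Substituting into the budget gives p_x·x·(1 + 1) = I.
Demand: x*(p_x,p_y,I) = 0.5·I/p_x and y* = 0.5·I/p_y.
At p_x=12, p_y=13.88, I=57: x* = 0.5·57/12 = 2.375.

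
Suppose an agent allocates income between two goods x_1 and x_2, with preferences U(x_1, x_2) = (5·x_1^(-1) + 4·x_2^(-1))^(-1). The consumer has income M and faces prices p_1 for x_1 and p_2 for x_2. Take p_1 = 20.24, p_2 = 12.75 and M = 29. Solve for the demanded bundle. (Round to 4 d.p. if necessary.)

x_1* = 0.8379, x_2* = 0.9443

MRS = MU_x_1/MU_x_2 = (5/4)·(x_2/x_1)^(2). Set equal to p_1/p_2.
Hence x_2/x_1 = ((4/5)·p_1/p_2)^(1/(2)), i.e. raised to the 0.5 power.
With the ratio pinned down, the budget gives x_1* = M/(p_1 + p_2·(x_2/x_1)) and x_2* = (x_2/x_1)·x_1*.
Numerically x_2/x_1 = 1.126925, so x_1* = 29/(20.24 + 12.75·1.126925) = 0.8379 and x_2* = 1.126925·0.8379 = 0.9443.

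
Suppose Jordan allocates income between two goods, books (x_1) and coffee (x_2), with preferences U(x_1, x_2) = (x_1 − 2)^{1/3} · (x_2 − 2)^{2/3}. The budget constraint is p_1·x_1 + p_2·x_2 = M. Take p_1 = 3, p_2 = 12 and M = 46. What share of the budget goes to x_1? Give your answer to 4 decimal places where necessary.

share on x_1 = 0.2464

After buying the subsistence bundle (2, 2), a share 1/3 of the remaining income goes to x_1: x_1* = 2 + 1/3·(M − 2p_1 − 2p_2)/p_1.
Discretionary income = 46 − 2·3 − 2·12 = 16; x_1* = 2 + 1/3·16/3 = 3.7778; x_2* = 2 + 2/3·16/12 = 2.8889.
Expenditure on x_1: 3·3.7778 = 11.3333; share = 0.2464.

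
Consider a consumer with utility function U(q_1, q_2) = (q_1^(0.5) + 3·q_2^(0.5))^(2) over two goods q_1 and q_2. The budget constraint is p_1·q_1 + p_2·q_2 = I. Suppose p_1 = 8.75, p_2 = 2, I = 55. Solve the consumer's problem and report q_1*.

q_1* = 0.1557

MU_q_1 ∝ q_1^(-0.5), MU_q_2 ∝ 3·q_2^(-0.5), so MRS = (1/3)·(q_2/q_1)^(0.5) = p_1/p_2.
Hence q_2/q_1 = (3·p_1/p_2)^(1/(0.5)), i.e. raised to the 2 power.
With the ratio pinned down, the budget gives q_1* = I/(p_1 + p_2·(q_2/q_1)) and q_2* = (q_2/q_1)·q_1*.
Numerically q_2/q_1 = 172.265625, so q_1* = 55/(8.75 + 2·172.265625) = 0.1557.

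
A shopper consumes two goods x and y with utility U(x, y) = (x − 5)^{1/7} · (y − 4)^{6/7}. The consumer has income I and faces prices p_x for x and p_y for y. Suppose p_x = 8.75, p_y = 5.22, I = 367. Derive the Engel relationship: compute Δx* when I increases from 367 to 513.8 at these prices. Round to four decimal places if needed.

Let x' = x−5, y' = y−4. MRS = (1/6)·y'/x' = p_x/p_y.
Substituting into the budget: x* = 5 + 1/7·(I − 5·p_x − 4·p_y)/p_x, and y* = 4 + 6/7·(…)/p_y.
Discretionary income = 367 − 5·8.75 − 4·5.22 = 302.37; x* = 5 + 1/7·302.37/8.75 = 9.9367.
At I' = 513.8: x* = 12.3334. Change: 12.3334 − 9.9367 = 2.3967.

Δx* = 2.3967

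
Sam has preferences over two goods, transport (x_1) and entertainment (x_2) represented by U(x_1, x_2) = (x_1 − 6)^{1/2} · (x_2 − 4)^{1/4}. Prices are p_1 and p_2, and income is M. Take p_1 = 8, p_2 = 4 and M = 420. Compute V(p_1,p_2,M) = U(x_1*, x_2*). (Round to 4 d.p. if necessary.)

V = 12.7116

This is Cobb-Douglas in (x_1−6, x_2−4): tangency gives 0.5·p_2·(x_2−4) = 0.25·p_1·(x_1−6).
Substituting into the budget: x_1* = 6 + 2/3·(M − 6·p_1 − 4·p_2)/p_1, and x_2* = 4 + 1/3·(…)/p_2.
Discretionary income = 420 − 6·8 − 4·4 = 356; x_1* = 6 + 2/3·356/8 = 35.6667; x_2* = 4 + 1/3·356/4 = 33.6667.
Utility at the optimum: U(35.6667, 33.6667) = 12.7116.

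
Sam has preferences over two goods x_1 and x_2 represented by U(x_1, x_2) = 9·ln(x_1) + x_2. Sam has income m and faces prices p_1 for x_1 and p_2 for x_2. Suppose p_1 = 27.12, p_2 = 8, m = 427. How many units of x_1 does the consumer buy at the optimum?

MU_x_1 = 9/x_1, MU_x_2 = 1. Tangency: 9/x_1 = p_1/p_2.
So x_1*(p_1,p_2) = 9·p_2/p_1, independent of income; and x_2* = (m − 9·p_2)/p_2.
At the given prices: x_1* = 9·8/27.12 = 2.6549.

x_1* = 2.6549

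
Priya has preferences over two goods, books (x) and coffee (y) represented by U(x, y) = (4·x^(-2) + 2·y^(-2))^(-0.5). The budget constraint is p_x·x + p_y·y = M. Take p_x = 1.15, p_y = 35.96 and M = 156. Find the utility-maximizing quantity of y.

y* = 3.8495

From the CES first-order condition, 2·(y/x)^(3) = p_x/p_y.
Solve for the ratio: y/x = [(1/2)·p_x/p_y]^(1/3).
Substitute y = (y/x)·x into the budget: x* = M/(p_x + p_y·(y/x)).
Numerically y/x = 0.251932, so x* = 156/(1.15 + 35.96·0.251932) = 15.2799 and y* = 0.251932·15.2799 = 3.8495.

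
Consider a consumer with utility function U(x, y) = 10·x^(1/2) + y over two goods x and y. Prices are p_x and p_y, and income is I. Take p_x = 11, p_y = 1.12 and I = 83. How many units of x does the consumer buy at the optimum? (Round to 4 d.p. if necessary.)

Thus x* = (5·p_y/p_x)² — independent of I — with the rest of income spent on y.
Plugging in: x* = (5·1.12/11)² = 0.2592.

x* = 0.2592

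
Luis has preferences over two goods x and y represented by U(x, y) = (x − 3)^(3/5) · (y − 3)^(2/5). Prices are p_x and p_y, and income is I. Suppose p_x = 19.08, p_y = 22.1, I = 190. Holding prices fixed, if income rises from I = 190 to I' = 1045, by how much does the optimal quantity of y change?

MRS = (3/2)·(y−3)/(x−3). Tangency with p_x/p_y gives y−3 = (2/3)·(p_x/p_y)·(x−3).
After buying the subsistence bundle (3, 3), a share 0.6 of the remaining income goes to x: x* = 3 + 0.6·(I − 3p_x − 3p_y)/p_x.
Discretionary income = 190 − 3·19.08 − 3·22.1 = 66.46; y* = 3 + 0.4·66.46/22.1 = 4.2029.
At I' = 1045: y* = 19.678. Change: 19.678 − 4.2029 = 15.4751.

Δy* = 15.4751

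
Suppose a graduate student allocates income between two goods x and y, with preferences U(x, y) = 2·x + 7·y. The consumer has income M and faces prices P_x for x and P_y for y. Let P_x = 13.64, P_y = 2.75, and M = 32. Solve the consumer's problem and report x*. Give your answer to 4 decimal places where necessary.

x* = 0

Perfect substitutes: compare marginal utility per dollar. 2/P_x vs 7/P_y → 0.1466 vs 2.5455.
y gives more utility per dollar, so spend all income on y: y* = M/P_y, x* = 0.
Numerically: x* = 0, y* = 11.6364.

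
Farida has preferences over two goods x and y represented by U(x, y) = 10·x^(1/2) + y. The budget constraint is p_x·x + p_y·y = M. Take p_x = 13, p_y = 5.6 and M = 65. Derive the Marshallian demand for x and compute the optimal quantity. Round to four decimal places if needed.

MU_x = 5/√x, MU_y = 1. Tangency: 5/√x = p_x/p_y.
Thus x* = (5·p_y/p_x)² — independent of M — with the rest of income spent on y.
Plugging in: x* = (5·5.6/13)² = 4.6391.

x* = 4.6391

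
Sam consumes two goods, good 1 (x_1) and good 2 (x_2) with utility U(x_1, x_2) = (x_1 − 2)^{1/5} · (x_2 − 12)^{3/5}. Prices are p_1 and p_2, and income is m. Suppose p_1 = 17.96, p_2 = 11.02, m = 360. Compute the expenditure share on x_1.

MRS = (1/3)·(x_2−12)/(x_1−2). Tangency with p_1/p_2 gives x_2−12 = 3·(p_1/p_2)·(x_1−2).
After buying the subsistence bundle (2, 12), a share 0.25 of the remaining income goes to x_1: x_1* = 2 + 0.25·(m − 2p_1 − 12p_2)/p_1.
Discretionary income = 360 − 2·17.96 − 12·11.02 = 191.84; x_1* = 2 + 0.25·191.84/17.96 = 4.6704; x_2* = 12 + 0.75·191.84/11.02 = 25.0563.
Expenditure on x_1: 17.96·4.6704 = 83.88; share = 0.233.

share on x_1 = 0.233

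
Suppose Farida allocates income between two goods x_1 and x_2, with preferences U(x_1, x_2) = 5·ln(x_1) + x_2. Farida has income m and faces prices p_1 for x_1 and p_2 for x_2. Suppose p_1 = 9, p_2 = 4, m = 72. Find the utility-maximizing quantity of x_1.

x_1* = 2.2222

So x_1*(p_1,p_2) = 5·p_2/p_1, independent of income; and x_2* = (m − 5·p_2)/p_2.
At the given prices: x_1* = 5·4/9 = 2.2222.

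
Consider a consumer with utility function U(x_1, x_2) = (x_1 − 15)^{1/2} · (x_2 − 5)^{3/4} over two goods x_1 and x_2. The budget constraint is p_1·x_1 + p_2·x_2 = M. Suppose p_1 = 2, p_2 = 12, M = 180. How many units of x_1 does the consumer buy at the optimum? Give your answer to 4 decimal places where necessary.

Substituting into the budget: x_1* = 15 + 0.4·(M − 15·p_1 − 5·p_2)/p_1, and x_2* = 5 + 0.6·(…)/p_2.
Discretionary income = 180 − 15·2 − 5·12 = 90; x_1* = 15 + 0.4·90/2 = 33.

x_1* = 33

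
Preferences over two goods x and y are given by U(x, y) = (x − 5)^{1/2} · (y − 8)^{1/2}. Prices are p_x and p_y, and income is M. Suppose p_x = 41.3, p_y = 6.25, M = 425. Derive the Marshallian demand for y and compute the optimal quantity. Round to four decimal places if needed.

This is Cobb-Douglas in (x−5, y−8): tangency gives 0.5·p_y·(y−8) = 0.5·p_x·(x−5).
Substituting into the budget: x* = 5 + 0.5·(M − 5·p_x − 8·p_y)/p_x, and y* = 8 + 0.5·(…)/p_y.
Discretionary income = 425 − 5·41.3 − 8·6.25 = 168.5; y* = 8 + 0.5·168.5/6.25 = 21.48.

y* = 21.48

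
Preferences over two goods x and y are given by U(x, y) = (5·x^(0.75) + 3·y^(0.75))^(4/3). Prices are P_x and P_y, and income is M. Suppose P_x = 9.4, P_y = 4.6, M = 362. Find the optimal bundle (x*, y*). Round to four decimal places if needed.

x* = 18.287, y* = 41.3265

Numerically y/x = 2.259878, so x* = 362/(9.4 + 4.6·2.259878) = 18.287 and y* = 2.259878·18.287 = 41.3265.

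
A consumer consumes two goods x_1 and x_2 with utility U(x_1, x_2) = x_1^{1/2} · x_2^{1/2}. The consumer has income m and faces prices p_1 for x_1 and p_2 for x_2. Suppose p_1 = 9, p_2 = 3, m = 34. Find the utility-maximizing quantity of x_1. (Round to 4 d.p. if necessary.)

x_1* = 1.8889

The MRS is x_2/x_1. Set MRS = p_1/p_2.
So 0.5·p_2·x_2 = 0.5·p_1·x_1; combined with the budget, a share 0.5 of income goes to x_1.
Demand: x_1*(p_1,p_2,m) = 0.5·m/p_1 and x_2* = 0.5·m/p_2.
At p_1=9, p_2=3, m=34: x_1* = 0.5·34/9 = 1.8889.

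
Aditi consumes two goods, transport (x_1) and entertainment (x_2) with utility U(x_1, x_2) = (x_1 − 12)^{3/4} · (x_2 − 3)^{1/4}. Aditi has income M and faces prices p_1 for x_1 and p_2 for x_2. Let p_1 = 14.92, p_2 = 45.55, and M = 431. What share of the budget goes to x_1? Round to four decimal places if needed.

This is Cobb-Douglas in (x_1−12, x_2−3): tangency gives 0.75·p_2·(x_2−3) = 0.25·p_1·(x_1−12).
Substituting into the budget: x_1* = 12 + 0.75·(M − 12·p_1 − 3·p_2)/p_1, and x_2* = 3 + 0.25·(…)/p_2.
Discretionary income = 431 − 12·14.92 − 3·45.55 = 115.31; x_1* = 12 + 0.75·115.31/14.92 = 17.7964; x_2* = 3 + 0.25·115.31/45.55 = 3.6329.
Expenditure on x_1: 14.92·17.7964 = 265.5225; share = 0.6161.

share on x_1 = 0.6161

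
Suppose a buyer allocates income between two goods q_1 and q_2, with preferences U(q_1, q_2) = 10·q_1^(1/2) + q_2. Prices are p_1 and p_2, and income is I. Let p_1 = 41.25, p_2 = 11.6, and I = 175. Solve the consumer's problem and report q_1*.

q_1* = 1.977

MU_q_1 = 5/√q_1, MU_q_2 = 1. Tangency: 5/√q_1 = p_1/p_2.
Thus q_1* = (5·p_2/p_1)² — independent of I — with the rest of income spent on q_2.
Plugging in: q_1* = (5·11.6/41.25)² = 1.977.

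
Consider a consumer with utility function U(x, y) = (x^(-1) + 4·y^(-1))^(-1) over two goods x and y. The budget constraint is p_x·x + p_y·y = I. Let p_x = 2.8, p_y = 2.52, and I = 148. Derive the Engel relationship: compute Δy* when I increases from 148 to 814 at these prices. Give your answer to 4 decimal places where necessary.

Δy* = 173.0699

Numerically y/x = 2.108185, so x* = 148/(2.8 + 2.52·2.108185) = 18.2432 and y* = 2.108185·18.2432 = 38.46.
At I' = 814: y* = 211.5299. Change: 211.5299 − 38.46 = 173.0699.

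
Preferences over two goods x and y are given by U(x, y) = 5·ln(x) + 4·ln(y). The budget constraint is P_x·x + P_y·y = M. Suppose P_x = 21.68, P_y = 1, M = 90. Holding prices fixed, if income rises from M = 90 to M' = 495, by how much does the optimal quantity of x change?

The MRS is (5/4)·y/x. Set MRS = P_x/P_y.
So 5·P_y·y = 4·P_x·x; combined with the budget, a share 5/9 of income goes to x.
Demand: x*(P_x,P_y,M) = 5/9·M/P_x and y* = 4/9·M/P_y.
At P_x=21.68, P_y=1, M=90: x* = 5/9·90/21.68 = 2.3063.
At M' = 495: x* = 12.6845. Change: 12.6845 − 2.3063 = 10.3782.

Δx* = 10.3782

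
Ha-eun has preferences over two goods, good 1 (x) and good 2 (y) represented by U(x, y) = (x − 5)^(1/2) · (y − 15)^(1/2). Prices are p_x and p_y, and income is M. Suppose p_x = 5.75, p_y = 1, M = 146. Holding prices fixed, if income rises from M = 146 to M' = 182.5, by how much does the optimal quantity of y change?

MRS = (y−15)/(x−5). Tangency with p_x/p_y gives y−15 = (p_x/p_y)·(x−5).
After buying the subsistence bundle (5, 15), a share 0.5 of the remaining income goes to x: x* = 5 + 0.5·(M − 5p_x − 15p_y)/p_x.
Discretionary income = 146 − 5·5.75 − 15·1 = 102.25; y* = 15 + 0.5·102.25/1 = 66.125.
At M' = 182.5: y* = 84.375. Change: 84.375 − 66.125 = 18.25.

Δy* = 18.25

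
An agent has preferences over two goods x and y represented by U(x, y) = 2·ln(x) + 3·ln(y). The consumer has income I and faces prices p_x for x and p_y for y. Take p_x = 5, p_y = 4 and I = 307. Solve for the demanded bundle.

MU_x/MU_y = (2·y)/(3·x); tangency sets this equal to p_x/p_y.
So 2·p_y·y = 3·p_x·x; combined with the budget, a share 0.4 of income goes to x.
Demand: x*(p_x,p_y,I) = 0.4·I/p_x and y* = 0.6·I/p_y.
At p_x=5, p_y=4, I=307: x* = 0.4·307/5 = 24.56, y* = 46.05.

x* = 24.56, y* = 46.05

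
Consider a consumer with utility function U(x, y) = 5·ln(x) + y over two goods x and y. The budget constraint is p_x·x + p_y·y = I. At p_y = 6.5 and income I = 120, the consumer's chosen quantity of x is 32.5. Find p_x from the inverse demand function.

p_x = 1

MU_x = 5/x, MU_y = 1. Tangency: 5/x = p_x/p_y.
So x*(p_x,p_y) = 5·p_y/p_x, independent of income; and y* = (I − 5·p_y)/p_y.
Set x* = 32.5 in the demand function and solve for p_x: p_x = 1.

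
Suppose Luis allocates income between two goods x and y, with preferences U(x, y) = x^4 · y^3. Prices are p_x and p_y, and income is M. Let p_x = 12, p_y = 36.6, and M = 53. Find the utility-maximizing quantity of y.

y* = 0.6206

Tangency: MRS = (4/3)·y/x = p_x/p_y.
Rearranging, p_y·y = (3/4)·p_x·x. Substituting into the budget gives p_x·x·(1 + (3/4)) = M.
Demand: x*(p_x,p_y,M) = 4/7·M/p_x and y* = 3/7·M/p_y.
At p_x=12, p_y=36.6, M=53: y* = 3/7·53/36.6 = 0.6206.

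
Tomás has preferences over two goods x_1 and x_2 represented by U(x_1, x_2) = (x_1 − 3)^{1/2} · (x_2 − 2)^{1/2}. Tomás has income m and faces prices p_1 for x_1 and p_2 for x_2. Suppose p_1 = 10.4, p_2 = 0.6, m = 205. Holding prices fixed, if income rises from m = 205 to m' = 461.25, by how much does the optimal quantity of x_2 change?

Δx_2* = 213.5417

Discretionary income = 205 − 3·10.4 − 2·0.6 = 172.6; x_2* = 2 + 0.5·172.6/0.6 = 145.8333.
At m' = 461.25: x_2* = 359.375. Change: 359.375 − 145.8333 = 213.5417.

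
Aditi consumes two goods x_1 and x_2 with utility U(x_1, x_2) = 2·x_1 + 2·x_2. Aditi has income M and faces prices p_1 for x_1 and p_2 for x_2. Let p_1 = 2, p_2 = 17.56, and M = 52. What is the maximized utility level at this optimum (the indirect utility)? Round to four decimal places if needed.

V = 52

Perfect substitutes: compare marginal utility per dollar. 2/p_1 vs 2/p_2 → 1 vs 0.1139.
x_1 gives more utility per dollar, so spend all income on x_1: x_1* = M/p_1, x_2* = 0.
Numerically: x_1* = 26, x_2* = 0.
Utility at the optimum: U(26, 0) = 52.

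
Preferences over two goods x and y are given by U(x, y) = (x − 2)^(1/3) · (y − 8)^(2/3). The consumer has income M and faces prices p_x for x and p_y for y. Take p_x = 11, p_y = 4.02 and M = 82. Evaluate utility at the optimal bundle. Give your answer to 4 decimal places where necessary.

Let x' = x−2, y' = y−8. MRS = (1/2)·y'/x' = p_x/p_y.
Substituting into the budget: x* = 2 + 1/3·(M − 2·p_x − 8·p_y)/p_x, and y* = 8 + 2/3·(…)/p_y.
Discretionary income = 82 − 2·11 − 8·4.02 = 27.84; x* = 2 + 1/3·27.84/11 = 2.8436; y* = 8 + 2/3·27.84/4.02 = 12.6169.
Utility at the optimum: U(2.8436, 12.6169) = 2.6199.

V = 2.6199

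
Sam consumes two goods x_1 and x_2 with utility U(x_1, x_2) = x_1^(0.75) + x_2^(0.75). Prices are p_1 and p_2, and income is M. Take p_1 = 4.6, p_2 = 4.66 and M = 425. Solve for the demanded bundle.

Substitute x_2 = (x_2/x_1)·x_1 into the budget: x_1* = M/(p_1 + p_2·(x_2/x_1)).
Numerically x_2/x_1 = 0.949484, so x_1* = 425/(4.6 + 4.66·0.949484) = 47.0935 and x_2* = 0.949484·47.0935 = 44.7145.

x_1* = 47.0935, x_2* = 44.7145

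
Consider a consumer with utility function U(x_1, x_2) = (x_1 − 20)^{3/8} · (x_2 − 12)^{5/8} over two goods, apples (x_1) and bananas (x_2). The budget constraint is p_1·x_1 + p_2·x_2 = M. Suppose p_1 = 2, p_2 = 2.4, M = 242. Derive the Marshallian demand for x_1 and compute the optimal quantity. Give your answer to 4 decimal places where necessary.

x_1* = 52.475

Let x_1' = x_1−20, x_2' = x_2−12. MRS = (3/5)·x_2'/x_1' = p_1/p_2.
Substituting into the budget: x_1* = 20 + 0.375·(M − 20·p_1 − 12·p_2)/p_1, and x_2* = 12 + 0.625·(…)/p_2.
Discretionary income = 242 − 20·2 − 12·2.4 = 173.2; x_1* = 20 + 0.375·173.2/2 = 52.475.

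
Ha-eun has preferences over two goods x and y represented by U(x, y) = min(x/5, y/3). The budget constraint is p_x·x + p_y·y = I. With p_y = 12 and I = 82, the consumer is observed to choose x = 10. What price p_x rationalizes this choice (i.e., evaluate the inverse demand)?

With perfect complements, no substitution: consume in ratio x:y = 5:3.
Budget: p_x·x + p_y·(3/5)·x = I, so (5·p_x + 3·p_y)·x = 5·I.
Demand: x*(p_x,p_y,I) = 5·I/(5·p_x + 3·p_y), y* = 3·I/(5·p_x + 3·p_y).
Set x* = 10 in the demand function and solve for p_x: p_x = 1.

p_x = 1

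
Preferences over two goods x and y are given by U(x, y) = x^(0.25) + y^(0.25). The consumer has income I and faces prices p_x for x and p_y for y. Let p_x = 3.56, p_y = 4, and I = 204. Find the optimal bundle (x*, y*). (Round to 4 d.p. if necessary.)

x* = 29.2081, y* = 25.0048

From the CES first-order condition, (y/x)^(0.75) = p_x/p_y.
Solve for the ratio: y/x = [p_x/p_y]^(4/3).
Substitute y = (y/x)·x into the budget: x* = I/(p_x + p_y·(y/x)).
Numerically y/x = 0.856091, so x* = 204/(3.56 + 4·0.856091) = 29.2081 and y* = 0.856091·29.2081 = 25.0048.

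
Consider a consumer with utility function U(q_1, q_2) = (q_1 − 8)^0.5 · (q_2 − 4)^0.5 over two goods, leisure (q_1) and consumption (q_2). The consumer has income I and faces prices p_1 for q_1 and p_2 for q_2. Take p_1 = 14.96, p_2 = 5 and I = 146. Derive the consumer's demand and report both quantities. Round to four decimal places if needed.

q_1* = 8.2112, q_2* = 4.632

MRS = (q_2−4)/(q_1−8). Tangency with p_1/p_2 gives q_2−4 = (p_1/p_2)·(q_1−8).
After buying the subsistence bundle (8, 4), a share 0.5 of the remaining income goes to q_1: q_1* = 8 + 0.5·(I − 8p_1 − 4p_2)/p_1.
Discretionary income = 146 − 8·14.96 − 4·5 = 6.32; q_1* = 8 + 0.5·6.32/14.96 = 8.2112; q_2* = 4 + 0.5·6.32/5 = 4.632.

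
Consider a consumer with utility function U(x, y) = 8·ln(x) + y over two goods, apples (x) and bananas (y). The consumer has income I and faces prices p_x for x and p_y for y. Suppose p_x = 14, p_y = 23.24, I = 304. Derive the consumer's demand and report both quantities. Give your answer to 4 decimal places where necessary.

MU_x = 8/x, MU_y = 1. Tangency: 8/x = p_x/p_y.
So x*(p_x,p_y) = 8·p_y/p_x, independent of income; and y* = (I − 8·p_y)/p_y.
At the given prices: x* = 8·23.24/14 = 13.28, and y* = 5.0809.

x* = 13.28, y* = 5.0809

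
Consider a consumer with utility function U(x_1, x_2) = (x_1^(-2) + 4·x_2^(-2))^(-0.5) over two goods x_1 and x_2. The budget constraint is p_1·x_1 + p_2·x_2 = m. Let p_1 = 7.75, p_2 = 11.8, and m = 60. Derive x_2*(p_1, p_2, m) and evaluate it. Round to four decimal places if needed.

x_2* = 3.445

Numerically x_2/x_1 = 1.379833, so x_1* = 60/(7.75 + 11.8·1.379833) = 2.4967 and x_2* = 1.379833·2.4967 = 3.445.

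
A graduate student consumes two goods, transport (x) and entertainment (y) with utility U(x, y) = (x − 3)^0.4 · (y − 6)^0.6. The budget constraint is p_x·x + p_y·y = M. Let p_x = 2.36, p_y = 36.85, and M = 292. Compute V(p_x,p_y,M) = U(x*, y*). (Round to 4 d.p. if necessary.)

After buying the subsistence bundle (3, 6), a share 0.4 of the remaining income goes to x: x* = 3 + 0.4·(M − 3p_x − 6p_y)/p_x.
Discretionary income = 292 − 3·2.36 − 6·36.85 = 63.82; x* = 3 + 0.4·63.82/2.36 = 13.8169; y* = 6 + 0.6·63.82/36.85 = 7.0391.
Utility at the optimum: U(13.8169, 7.0391) = 2.6524.

V = 2.6524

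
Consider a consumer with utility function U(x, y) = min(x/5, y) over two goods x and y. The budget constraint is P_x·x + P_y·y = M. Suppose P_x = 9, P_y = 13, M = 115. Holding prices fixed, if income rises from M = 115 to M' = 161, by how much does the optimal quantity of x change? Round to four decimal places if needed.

Leontief preferences: the optimum is at the kink where x/5 = y/1, i.e. y = (1/5)·x.
Budget: P_x·x + P_y·(1/5)·x = M, so (5·P_x + P_y)·x = 5·M.
Demand: x*(P_x,P_y,M) = 5·M/(5·P_x + P_y), y* = M/(5·P_x + P_y).
Here 5·9 + 13 = 58, giving x* = 9.9138.
At M' = 161: x* = 13.8793. Change: 13.8793 − 9.9138 = 3.9655.

Δx* = 3.9655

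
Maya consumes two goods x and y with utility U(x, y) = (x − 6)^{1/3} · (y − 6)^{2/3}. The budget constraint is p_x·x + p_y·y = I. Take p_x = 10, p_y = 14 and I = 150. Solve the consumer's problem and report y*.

After buying the subsistence bundle (6, 6), a share 1/3 of the remaining income goes to x: x* = 6 + 1/3·(I − 6p_x − 6p_y)/p_x.
Discretionary income = 150 − 6·10 − 6·14 = 6; y* = 6 + 2/3·6/14 = 6.2857.

y* = 6.2857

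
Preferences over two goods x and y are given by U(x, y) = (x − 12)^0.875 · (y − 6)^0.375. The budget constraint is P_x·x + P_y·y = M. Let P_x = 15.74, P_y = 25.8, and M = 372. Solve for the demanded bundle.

x* = 13.2595, y* = 6.3293

Discretionary income = 372 − 12·15.74 − 6·25.8 = 28.32; x* = 12 + 0.7·28.32/15.74 = 13.2595; y* = 6 + 0.3·28.32/25.8 = 6.3293.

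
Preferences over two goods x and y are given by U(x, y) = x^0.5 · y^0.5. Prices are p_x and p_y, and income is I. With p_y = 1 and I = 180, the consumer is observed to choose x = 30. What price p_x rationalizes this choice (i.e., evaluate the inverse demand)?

The MRS is y/x. Set MRS = p_x/p_y.
So 0.5·p_y·y = 0.5·p_x·x; combined with the budget, a share 0.5 of income goes to x.
Demand: x*(p_x,p_y,I) = 0.5·I/p_x and y* = 0.5·I/p_y.
Set x* = 30 in the demand function and solve for p_x: p_x = 3.

p_x = 3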